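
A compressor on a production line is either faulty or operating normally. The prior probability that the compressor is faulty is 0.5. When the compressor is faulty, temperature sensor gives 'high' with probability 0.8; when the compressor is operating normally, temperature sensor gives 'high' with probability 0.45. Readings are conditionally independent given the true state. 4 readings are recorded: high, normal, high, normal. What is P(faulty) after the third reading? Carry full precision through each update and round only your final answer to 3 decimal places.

After 'high': P(faulty) = 0.8·0.5000 / (0.8·0.5000 + 0.45·0.5000) ≈ 0.6400
After 'normal': P(faulty) = 0.2·0.6400 / (0.2·0.6400 + 0.55·0.3600) ≈ 0.3926
After 'high': P(faulty) = 0.8·0.3926 / (0.8·0.3926 + 0.45·0.6074) ≈ 0.5347

0.535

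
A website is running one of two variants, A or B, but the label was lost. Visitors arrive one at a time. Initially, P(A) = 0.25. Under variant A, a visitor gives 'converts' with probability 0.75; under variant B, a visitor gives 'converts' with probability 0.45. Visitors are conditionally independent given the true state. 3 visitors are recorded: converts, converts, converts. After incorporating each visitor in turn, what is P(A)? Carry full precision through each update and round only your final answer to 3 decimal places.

0.607

After 'converts': P(A) = 0.75·0.2500 / (0.75·0.2500 + 0.45·0.7500) ≈ 0.3571
After 'converts': P(A) = 0.75·0.3571 / (0.75·0.3571 + 0.45·0.6429) ≈ 0.4808
After 'converts': P(A) = 0.75·0.4808 / (0.75·0.4808 + 0.45·0.5192) ≈ 0.6068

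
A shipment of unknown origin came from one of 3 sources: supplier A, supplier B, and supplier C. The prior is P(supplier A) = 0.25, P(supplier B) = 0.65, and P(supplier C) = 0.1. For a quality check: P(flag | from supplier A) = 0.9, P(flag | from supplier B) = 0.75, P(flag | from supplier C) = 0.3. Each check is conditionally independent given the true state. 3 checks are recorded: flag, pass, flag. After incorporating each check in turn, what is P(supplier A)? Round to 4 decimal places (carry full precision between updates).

After 'flag': normaliser = 0.9·0.2500 + 0.75·0.6500 + 0.3·0.1000; P(supplier A) ≈ 0.3030, P(supplier B) ≈ 0.6566, P(supplier C) ≈ 0.0404
After 'pass': normaliser = 0.1·0.3030 + 0.25·0.6566 + 0.7·0.0404; P(supplier A) ≈ 0.1361, P(supplier B) ≈ 0.7370, P(supplier C) ≈ 0.1270
After 'flag': normaliser = 0.9·0.1361 + 0.75·0.7370 + 0.3·0.1270; P(supplier A) ≈ 0.1717, P(supplier B) ≈ 0.7749, P(supplier C) ≈ 0.0534

0.1717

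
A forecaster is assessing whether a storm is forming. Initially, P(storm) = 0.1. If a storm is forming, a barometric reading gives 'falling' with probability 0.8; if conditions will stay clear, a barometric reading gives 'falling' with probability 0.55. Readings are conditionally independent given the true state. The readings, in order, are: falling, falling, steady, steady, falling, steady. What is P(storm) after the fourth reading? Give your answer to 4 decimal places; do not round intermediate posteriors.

Each posterior becomes the prior for the next update.
After 'falling': P(storm) = 0.8·0.1000 / (0.8·0.1000 + 0.55·0.9000) ≈ 0.1391
After 'falling': P(storm) = 0.8·0.1391 / (0.8·0.1391 + 0.55·0.8609) ≈ 0.1903
After 'steady': P(storm) = 0.2·0.1903 / (0.2·0.1903 + 0.45·0.8097) ≈ 0.0946
After 'steady': P(storm) = 0.2·0.0946 / (0.2·0.0946 + 0.45·0.9054) ≈ 0.0444

0.0444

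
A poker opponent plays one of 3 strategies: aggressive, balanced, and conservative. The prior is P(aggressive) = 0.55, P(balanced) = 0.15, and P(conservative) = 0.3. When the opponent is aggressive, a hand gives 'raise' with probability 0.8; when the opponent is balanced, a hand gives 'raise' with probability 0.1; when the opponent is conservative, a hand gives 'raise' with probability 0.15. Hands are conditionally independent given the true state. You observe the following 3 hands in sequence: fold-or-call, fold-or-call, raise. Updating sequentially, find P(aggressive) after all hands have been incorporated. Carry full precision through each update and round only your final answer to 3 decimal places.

After 'fold-or-call': normaliser = 0.2·0.5500 + 0.9·0.1500 + 0.85·0.3000; P(aggressive) ≈ 0.2200, P(balanced) ≈ 0.2700, P(conservative) ≈ 0.5100
After 'fold-or-call': normaliser = 0.2·0.2200 + 0.9·0.2700 + 0.85·0.5100; P(aggressive) ≈ 0.0611, P(balanced) ≈ 0.3373, P(conservative) ≈ 0.6017
After 'raise': normaliser = 0.8·0.0611 + 0.1·0.3373 + 0.15·0.6017; P(aggressive) ≈ 0.2827, P(balanced) ≈ 0.1951, P(conservative) ≈ 0.5222

0.283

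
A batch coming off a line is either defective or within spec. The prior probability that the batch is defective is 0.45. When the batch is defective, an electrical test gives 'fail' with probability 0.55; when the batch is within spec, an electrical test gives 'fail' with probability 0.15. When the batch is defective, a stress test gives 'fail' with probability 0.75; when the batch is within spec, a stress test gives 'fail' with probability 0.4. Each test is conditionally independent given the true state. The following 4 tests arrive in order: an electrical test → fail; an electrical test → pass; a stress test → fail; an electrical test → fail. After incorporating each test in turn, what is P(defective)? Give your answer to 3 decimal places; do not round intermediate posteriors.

0.916

After an electrical test='fail': P(defective) = 0.55·0.4500 / (0.55·0.4500 + 0.15·0.5500) ≈ 0.7500
After an electrical test='pass': P(defective) = 0.45·0.7500 / (0.45·0.7500 + 0.85·0.2500) ≈ 0.6136
After a stress test='fail': P(defective) = 0.75·0.6136 / (0.75·0.6136 + 0.4·0.3864) ≈ 0.7486
After an electrical test='fail': P(defective) = 0.55·0.7486 / (0.55·0.7486 + 0.15·0.2514) ≈ 0.9161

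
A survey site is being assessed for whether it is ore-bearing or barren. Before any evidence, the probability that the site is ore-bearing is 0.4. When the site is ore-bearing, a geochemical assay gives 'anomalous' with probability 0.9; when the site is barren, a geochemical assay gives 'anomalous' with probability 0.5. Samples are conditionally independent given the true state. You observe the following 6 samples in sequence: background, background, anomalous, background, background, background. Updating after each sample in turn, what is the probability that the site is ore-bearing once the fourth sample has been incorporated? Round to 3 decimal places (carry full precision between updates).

0.010

After 'background': P(ore) = 0.1·0.4000 / (0.1·0.4000 + 0.5·0.6000) ≈ 0.1176
After 'background': P(ore) = 0.1·0.1176 / (0.1·0.1176 + 0.5·0.8824) ≈ 0.0260
After 'anomalous': P(ore) = 0.9·0.0260 / (0.9·0.0260 + 0.5·0.9740) ≈ 0.0458
After 'background': P(ore) = 0.1·0.0458 / (0.1·0.0458 + 0.5·0.9542) ≈ 0.0095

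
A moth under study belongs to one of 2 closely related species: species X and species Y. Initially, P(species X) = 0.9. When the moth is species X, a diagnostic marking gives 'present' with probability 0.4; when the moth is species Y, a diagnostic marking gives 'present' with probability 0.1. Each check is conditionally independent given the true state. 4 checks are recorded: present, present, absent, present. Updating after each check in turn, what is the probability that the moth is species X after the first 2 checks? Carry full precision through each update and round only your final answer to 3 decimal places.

0.993

After 'present': P(species X) = 0.4·0.9000 / (0.4·0.9000 + 0.1·0.1000) ≈ 0.9730
After 'present': P(species X) = 0.4·0.9730 / (0.4·0.9730 + 0.1·0.0270) ≈ 0.9931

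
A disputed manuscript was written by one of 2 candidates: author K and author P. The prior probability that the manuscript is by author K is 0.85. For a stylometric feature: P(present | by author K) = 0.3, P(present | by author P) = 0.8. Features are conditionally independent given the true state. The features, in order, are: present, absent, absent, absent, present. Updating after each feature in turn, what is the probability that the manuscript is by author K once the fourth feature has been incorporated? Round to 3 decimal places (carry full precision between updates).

0.989

Apply Bayes' rule sequentially, carrying P(author K) forward.
After 'present': P(author K) = 0.3·0.8500 / (0.3·0.8500 + 0.8·0.1500) ≈ 0.6800
After 'absent': P(author K) = 0.7·0.6800 / (0.7·0.6800 + 0.2·0.3200) ≈ 0.8815
After 'absent': P(author K) = 0.7·0.8815 / (0.7·0.8815 + 0.2·0.1185) ≈ 0.9630
After 'absent': P(author K) = 0.7·0.9630 / (0.7·0.9630 + 0.2·0.0370) ≈ 0.9891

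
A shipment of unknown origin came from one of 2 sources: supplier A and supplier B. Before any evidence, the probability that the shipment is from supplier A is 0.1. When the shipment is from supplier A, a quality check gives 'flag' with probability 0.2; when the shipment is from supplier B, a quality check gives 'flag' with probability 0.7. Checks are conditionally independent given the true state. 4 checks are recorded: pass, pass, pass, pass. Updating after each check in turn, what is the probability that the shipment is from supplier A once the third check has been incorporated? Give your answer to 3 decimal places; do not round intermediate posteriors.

0.678

After 'pass': P(supplier A) = 0.8·0.1000 / (0.8·0.1000 + 0.3·0.9000) ≈ 0.2286
After 'pass': P(supplier A) = 0.8·0.2286 / (0.8·0.2286 + 0.3·0.7714) ≈ 0.4414
After 'pass': P(supplier A) = 0.8·0.4414 / (0.8·0.4414 + 0.3·0.5586) ≈ 0.6781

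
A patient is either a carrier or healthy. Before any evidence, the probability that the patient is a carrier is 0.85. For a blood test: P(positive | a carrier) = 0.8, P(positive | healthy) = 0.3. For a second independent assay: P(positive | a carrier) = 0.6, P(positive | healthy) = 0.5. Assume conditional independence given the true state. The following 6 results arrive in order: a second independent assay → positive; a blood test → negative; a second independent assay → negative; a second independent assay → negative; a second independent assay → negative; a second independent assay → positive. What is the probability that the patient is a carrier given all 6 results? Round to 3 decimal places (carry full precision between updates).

Each posterior becomes the prior for the next update.
After a second independent assay='positive': P(carrier) = 0.6·0.8500 / (0.6·0.8500 + 0.5·0.1500) ≈ 0.8718
After a blood test='negative': P(carrier) = 0.2·0.8718 / (0.2·0.8718 + 0.7·0.1282) ≈ 0.6602
After a second independent assay='negative': P(carrier) = 0.4·0.6602 / (0.4·0.6602 + 0.5·0.3398) ≈ 0.6085
After a second independent assay='negative': P(carrier) = 0.4·0.6085 / (0.4·0.6085 + 0.5·0.3915) ≈ 0.5543
After a second independent assay='negative': P(carrier) = 0.4·0.5543 / (0.4·0.5543 + 0.5·0.4457) ≈ 0.4987
After a second independent assay='positive': P(carrier) = 0.6·0.4987 / (0.6·0.4987 + 0.5·0.5013) ≈ 0.5441

0.544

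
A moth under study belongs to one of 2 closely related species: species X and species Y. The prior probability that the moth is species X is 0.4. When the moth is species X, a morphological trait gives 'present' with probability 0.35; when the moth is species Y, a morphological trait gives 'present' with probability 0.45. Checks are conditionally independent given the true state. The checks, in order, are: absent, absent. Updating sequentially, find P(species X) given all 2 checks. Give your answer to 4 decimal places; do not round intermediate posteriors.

Each posterior becomes the prior for the next update.
After 'absent': P(species X) = 0.65·0.4000 / (0.65·0.4000 + 0.55·0.6000) ≈ 0.4407
After 'absent': P(species X) = 0.65·0.4407 / (0.65·0.4407 + 0.55·0.5593) ≈ 0.4822

0.4822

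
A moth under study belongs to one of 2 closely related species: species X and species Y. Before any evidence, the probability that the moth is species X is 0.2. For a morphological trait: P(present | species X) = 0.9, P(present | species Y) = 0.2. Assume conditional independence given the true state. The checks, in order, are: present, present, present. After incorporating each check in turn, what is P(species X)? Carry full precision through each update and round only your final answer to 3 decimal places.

0.958

After 'present': P(species X) = 0.9·0.2000 / (0.9·0.2000 + 0.2·0.8000) ≈ 0.5294
After 'present': P(species X) = 0.9·0.5294 / (0.9·0.5294 + 0.2·0.4706) ≈ 0.8351
After 'present': P(species X) = 0.9·0.8351 / (0.9·0.8351 + 0.2·0.1649) ≈ 0.9580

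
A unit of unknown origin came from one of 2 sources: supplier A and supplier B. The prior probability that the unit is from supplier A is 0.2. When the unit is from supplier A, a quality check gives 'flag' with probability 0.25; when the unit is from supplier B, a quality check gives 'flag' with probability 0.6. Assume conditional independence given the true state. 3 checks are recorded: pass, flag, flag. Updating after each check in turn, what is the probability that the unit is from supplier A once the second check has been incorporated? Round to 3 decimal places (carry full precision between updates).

After 'pass': P(supplier A) = 0.75·0.2000 / (0.75·0.2000 + 0.4·0.8000) ≈ 0.3191
After 'flag': P(supplier A) = 0.25·0.3191 / (0.25·0.3191 + 0.6·0.6809) ≈ 0.1634

0.163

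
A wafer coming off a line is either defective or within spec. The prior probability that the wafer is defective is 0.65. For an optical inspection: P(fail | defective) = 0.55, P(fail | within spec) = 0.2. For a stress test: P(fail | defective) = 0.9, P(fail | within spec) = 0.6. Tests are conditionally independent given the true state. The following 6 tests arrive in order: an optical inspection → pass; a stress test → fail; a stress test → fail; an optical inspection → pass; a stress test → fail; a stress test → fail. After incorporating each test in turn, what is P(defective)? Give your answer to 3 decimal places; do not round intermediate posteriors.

0.748

After an optical inspection='pass': P(defective) = 0.45·0.6500 / (0.45·0.6500 + 0.8·0.3500) ≈ 0.5109
After a stress test='fail': P(defective) = 0.9·0.5109 / (0.9·0.5109 + 0.6·0.4891) ≈ 0.6104
After a stress test='fail': P(defective) = 0.9·0.6104 / (0.9·0.6104 + 0.6·0.3896) ≈ 0.7015
After an optical inspection='pass': P(defective) = 0.45·0.7015 / (0.45·0.7015 + 0.8·0.2985) ≈ 0.5694
After a stress test='fail': P(defective) = 0.9·0.5694 / (0.9·0.5694 + 0.6·0.4306) ≈ 0.6648
After a stress test='fail': P(defective) = 0.9·0.6648 / (0.9·0.6648 + 0.6·0.3352) ≈ 0.7484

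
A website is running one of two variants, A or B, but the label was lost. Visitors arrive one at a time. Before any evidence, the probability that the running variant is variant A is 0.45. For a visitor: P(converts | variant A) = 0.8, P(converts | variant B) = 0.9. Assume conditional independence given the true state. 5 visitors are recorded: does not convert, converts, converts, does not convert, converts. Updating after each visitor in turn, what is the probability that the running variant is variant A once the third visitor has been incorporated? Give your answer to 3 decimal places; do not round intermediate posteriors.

After 'does not convert': P(A) = 0.2·0.4500 / (0.2·0.4500 + 0.1·0.5500) ≈ 0.6207
After 'converts': P(A) = 0.8·0.6207 / (0.8·0.6207 + 0.9·0.3793) ≈ 0.5926
After 'converts': P(A) = 0.8·0.5926 / (0.8·0.5926 + 0.9·0.4074) ≈ 0.5639

0.564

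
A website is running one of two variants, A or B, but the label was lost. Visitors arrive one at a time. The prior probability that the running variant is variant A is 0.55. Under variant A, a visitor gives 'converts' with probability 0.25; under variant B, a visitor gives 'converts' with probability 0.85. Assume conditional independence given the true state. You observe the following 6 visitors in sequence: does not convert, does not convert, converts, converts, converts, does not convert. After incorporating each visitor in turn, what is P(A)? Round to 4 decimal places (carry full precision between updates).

0.7954

After 'does not convert': P(A) = 0.75·0.5500 / (0.75·0.5500 + 0.15·0.4500) ≈ 0.8594
After 'does not convert': P(A) = 0.75·0.8594 / (0.75·0.8594 + 0.15·0.1406) ≈ 0.9683
After 'converts': P(A) = 0.25·0.9683 / (0.25·0.9683 + 0.85·0.0317) ≈ 0.8999
After 'converts': P(A) = 0.25·0.8999 / (0.25·0.8999 + 0.85·0.1001) ≈ 0.7255
After 'converts': P(A) = 0.25·0.7255 / (0.25·0.7255 + 0.85·0.2745) ≈ 0.4374
After 'does not convert': P(A) = 0.75·0.4374 / (0.75·0.4374 + 0.15·0.5626) ≈ 0.7954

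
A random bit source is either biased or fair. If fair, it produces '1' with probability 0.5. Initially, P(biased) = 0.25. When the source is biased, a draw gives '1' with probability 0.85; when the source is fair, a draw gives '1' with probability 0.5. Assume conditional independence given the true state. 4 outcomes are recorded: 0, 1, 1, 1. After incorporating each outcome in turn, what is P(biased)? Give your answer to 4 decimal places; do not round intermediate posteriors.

Apply Bayes' rule sequentially, carrying P(biased) forward.
After '0': P(biased) = 0.15·0.2500 / (0.15·0.2500 + 0.5·0.7500) ≈ 0.0909
After '1': P(biased) = 0.85·0.0909 / (0.85·0.0909 + 0.5·0.9091) ≈ 0.1453
After '1': P(biased) = 0.85·0.1453 / (0.85·0.1453 + 0.5·0.8547) ≈ 0.2242
After '1': P(biased) = 0.85·0.2242 / (0.85·0.2242 + 0.5·0.7758) ≈ 0.3294

0.3294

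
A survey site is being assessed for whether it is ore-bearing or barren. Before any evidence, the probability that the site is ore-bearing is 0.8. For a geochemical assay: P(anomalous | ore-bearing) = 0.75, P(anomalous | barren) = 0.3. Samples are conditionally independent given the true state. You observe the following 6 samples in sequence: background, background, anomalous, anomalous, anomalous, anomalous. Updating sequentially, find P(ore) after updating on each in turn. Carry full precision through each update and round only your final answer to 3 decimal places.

0.952

After 'background': P(ore) = 0.25·0.8000 / (0.25·0.8000 + 0.7·0.2000) ≈ 0.5882
After 'background': P(ore) = 0.25·0.5882 / (0.25·0.5882 + 0.7·0.4118) ≈ 0.3378
After 'anomalous': P(ore) = 0.75·0.3378 / (0.75·0.3378 + 0.3·0.6622) ≈ 0.5605
After 'anomalous': P(ore) = 0.75·0.5605 / (0.75·0.5605 + 0.3·0.4395) ≈ 0.7613
After 'anomalous': P(ore) = 0.75·0.7613 / (0.75·0.7613 + 0.3·0.2387) ≈ 0.8885
After 'anomalous': P(ore) = 0.75·0.8885 / (0.75·0.8885 + 0.3·0.1115) ≈ 0.9522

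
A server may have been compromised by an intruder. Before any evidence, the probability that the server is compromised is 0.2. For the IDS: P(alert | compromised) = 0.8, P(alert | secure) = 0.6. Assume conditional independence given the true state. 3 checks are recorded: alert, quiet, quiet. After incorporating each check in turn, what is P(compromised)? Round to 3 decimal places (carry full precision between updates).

0.077

After 'alert': P(compromised) = 0.8·0.2000 / (0.8·0.2000 + 0.6·0.8000) ≈ 0.2500
After 'quiet': P(compromised) = 0.2·0.2500 / (0.2·0.2500 + 0.4·0.7500) ≈ 0.1429
After 'quiet': P(compromised) = 0.2·0.1429 / (0.2·0.1429 + 0.4·0.8571) ≈ 0.0769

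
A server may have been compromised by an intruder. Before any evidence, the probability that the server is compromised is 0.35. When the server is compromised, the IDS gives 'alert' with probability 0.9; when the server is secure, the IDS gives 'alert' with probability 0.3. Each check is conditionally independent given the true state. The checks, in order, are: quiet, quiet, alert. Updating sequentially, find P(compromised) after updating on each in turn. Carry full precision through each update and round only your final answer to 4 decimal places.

0.0319

Apply Bayes' rule sequentially, carrying P(compromised) forward.
After 'quiet': P(compromised) = 0.1·0.3500 / (0.1·0.3500 + 0.7·0.6500) ≈ 0.0714
After 'quiet': P(compromised) = 0.1·0.0714 / (0.1·0.0714 + 0.7·0.9286) ≈ 0.0109
After 'alert': P(compromised) = 0.9·0.0109 / (0.9·0.0109 + 0.3·0.9891) ≈ 0.0319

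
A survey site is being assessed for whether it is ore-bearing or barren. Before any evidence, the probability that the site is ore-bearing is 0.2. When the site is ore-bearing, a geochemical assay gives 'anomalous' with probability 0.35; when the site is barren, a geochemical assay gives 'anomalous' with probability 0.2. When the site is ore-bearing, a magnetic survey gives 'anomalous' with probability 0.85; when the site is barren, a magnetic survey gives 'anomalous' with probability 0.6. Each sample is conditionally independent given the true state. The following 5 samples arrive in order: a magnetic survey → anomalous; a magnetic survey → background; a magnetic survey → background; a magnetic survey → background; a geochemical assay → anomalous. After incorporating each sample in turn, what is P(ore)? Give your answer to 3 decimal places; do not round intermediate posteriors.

After a magnetic survey='anomalous': P(ore) = 0.85·0.2000 / (0.85·0.2000 + 0.6·0.8000) ≈ 0.2615
After a magnetic survey='background': P(ore) = 0.15·0.2615 / (0.15·0.2615 + 0.4·0.7385) ≈ 0.1172
After a magnetic survey='background': P(ore) = 0.15·0.1172 / (0.15·0.1172 + 0.4·0.8828) ≈ 0.0474
After a magnetic survey='background': P(ore) = 0.15·0.0474 / (0.15·0.0474 + 0.4·0.9526) ≈ 0.0183
After a geochemical assay='anomalous': P(ore) = 0.35·0.0183 / (0.35·0.0183 + 0.2·0.9817) ≈ 0.0316

0.032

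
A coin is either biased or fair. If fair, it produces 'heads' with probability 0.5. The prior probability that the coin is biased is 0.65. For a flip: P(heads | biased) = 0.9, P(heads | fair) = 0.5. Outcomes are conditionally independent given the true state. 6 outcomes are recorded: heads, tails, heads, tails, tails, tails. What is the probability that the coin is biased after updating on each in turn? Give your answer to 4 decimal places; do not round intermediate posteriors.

After 'heads': P(biased) = 0.9·0.6500 / (0.9·0.6500 + 0.5·0.3500) ≈ 0.7697
After 'tails': P(biased) = 0.1·0.7697 / (0.1·0.7697 + 0.5·0.2303) ≈ 0.4007
After 'heads': P(biased) = 0.9·0.4007 / (0.9·0.4007 + 0.5·0.5993) ≈ 0.5462
After 'tails': P(biased) = 0.1·0.5462 / (0.1·0.5462 + 0.5·0.4538) ≈ 0.1940
After 'tails': P(biased) = 0.1·0.1940 / (0.1·0.1940 + 0.5·0.8060) ≈ 0.0459
After 'tails': P(biased) = 0.1·0.0459 / (0.1·0.0459 + 0.5·0.9541) ≈ 0.0095

0.0095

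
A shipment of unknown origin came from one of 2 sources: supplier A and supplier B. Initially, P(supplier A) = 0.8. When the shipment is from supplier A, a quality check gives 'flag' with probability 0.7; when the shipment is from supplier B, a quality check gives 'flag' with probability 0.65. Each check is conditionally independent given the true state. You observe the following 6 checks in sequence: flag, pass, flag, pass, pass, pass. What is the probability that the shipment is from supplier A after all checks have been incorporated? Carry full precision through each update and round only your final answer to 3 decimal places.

After 'flag': P(supplier A) = 0.7·0.8000 / (0.7·0.8000 + 0.65·0.2000) ≈ 0.8116
After 'pass': P(supplier A) = 0.3·0.8116 / (0.3·0.8116 + 0.35·0.1884) ≈ 0.7869
After 'flag': P(supplier A) = 0.7·0.7869 / (0.7·0.7869 + 0.65·0.2131) ≈ 0.7990
After 'pass': P(supplier A) = 0.3·0.7990 / (0.3·0.7990 + 0.35·0.2010) ≈ 0.7732
After 'pass': P(supplier A) = 0.3·0.7732 / (0.3·0.7732 + 0.35·0.2268) ≈ 0.7450
After 'pass': P(supplier A) = 0.3·0.7450 / (0.3·0.7450 + 0.35·0.2550) ≈ 0.7146

0.715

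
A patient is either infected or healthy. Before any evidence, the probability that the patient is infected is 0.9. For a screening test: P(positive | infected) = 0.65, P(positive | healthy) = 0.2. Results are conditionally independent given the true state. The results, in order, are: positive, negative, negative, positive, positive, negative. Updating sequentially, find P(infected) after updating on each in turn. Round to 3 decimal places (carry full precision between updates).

0.963

After 'positive': P(infected) = 0.65·0.9000 / (0.65·0.9000 + 0.2·0.1000) ≈ 0.9669
After 'negative': P(infected) = 0.35·0.9669 / (0.35·0.9669 + 0.8·0.0331) ≈ 0.9275
After 'negative': P(infected) = 0.35·0.9275 / (0.35·0.9275 + 0.8·0.0725) ≈ 0.8485
After 'positive': P(infected) = 0.65·0.8485 / (0.65·0.8485 + 0.2·0.1515) ≈ 0.9479
After 'positive': P(infected) = 0.65·0.9479 / (0.65·0.9479 + 0.2·0.0521) ≈ 0.9834
After 'negative': P(infected) = 0.35·0.9834 / (0.35·0.9834 + 0.8·0.0166) ≈ 0.9628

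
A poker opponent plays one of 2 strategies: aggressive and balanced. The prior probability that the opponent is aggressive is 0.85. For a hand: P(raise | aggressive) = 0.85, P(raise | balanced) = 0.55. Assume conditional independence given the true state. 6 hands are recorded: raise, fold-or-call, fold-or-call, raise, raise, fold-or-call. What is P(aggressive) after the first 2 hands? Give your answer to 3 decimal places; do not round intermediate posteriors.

0.745

After 'raise': P(aggressive) = 0.85·0.8500 / (0.85·0.8500 + 0.55·0.1500) ≈ 0.8975
After 'fold-or-call': P(aggressive) = 0.15·0.8975 / (0.15·0.8975 + 0.45·0.1025) ≈ 0.7448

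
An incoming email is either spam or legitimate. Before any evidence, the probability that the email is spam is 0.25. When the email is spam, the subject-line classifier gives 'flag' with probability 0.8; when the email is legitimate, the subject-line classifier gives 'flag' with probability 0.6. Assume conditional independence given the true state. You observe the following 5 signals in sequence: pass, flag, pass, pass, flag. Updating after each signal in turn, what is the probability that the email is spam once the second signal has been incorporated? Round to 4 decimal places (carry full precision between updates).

Apply Bayes' rule sequentially, carrying P(spam) forward.
After 'pass': P(spam) = 0.2·0.2500 / (0.2·0.2500 + 0.4·0.7500) ≈ 0.1429
After 'flag': P(spam) = 0.8·0.1429 / (0.8·0.1429 + 0.6·0.8571) ≈ 0.1818

0.1818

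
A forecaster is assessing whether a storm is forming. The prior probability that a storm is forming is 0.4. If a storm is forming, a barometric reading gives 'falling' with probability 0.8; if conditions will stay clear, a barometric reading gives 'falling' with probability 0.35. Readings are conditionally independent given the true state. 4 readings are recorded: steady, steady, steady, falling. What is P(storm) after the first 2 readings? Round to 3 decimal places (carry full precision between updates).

After 'steady': P(storm) = 0.2·0.4000 / (0.2·0.4000 + 0.65·0.6000) ≈ 0.1702
After 'steady': P(storm) = 0.2·0.1702 / (0.2·0.1702 + 0.65·0.8298) ≈ 0.0594

0.059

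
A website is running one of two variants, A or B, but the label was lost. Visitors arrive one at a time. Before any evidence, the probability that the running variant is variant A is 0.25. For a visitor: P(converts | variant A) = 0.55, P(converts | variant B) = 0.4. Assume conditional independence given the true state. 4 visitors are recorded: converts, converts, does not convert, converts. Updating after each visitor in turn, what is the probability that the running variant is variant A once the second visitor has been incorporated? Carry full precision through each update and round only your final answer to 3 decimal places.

After 'converts': P(A) = 0.55·0.2500 / (0.55·0.2500 + 0.4·0.7500) ≈ 0.3143
After 'converts': P(A) = 0.55·0.3143 / (0.55·0.3143 + 0.4·0.6857) ≈ 0.3866

0.387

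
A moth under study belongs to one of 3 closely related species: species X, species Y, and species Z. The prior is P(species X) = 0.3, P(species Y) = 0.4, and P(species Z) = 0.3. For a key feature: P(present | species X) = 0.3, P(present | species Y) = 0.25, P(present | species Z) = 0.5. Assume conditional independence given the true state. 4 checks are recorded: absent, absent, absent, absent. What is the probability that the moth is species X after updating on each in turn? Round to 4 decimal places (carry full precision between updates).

After 'absent': normaliser = 0.7·0.3000 + 0.75·0.4000 + 0.5·0.3000; P(species X) ≈ 0.3182, P(species Y) ≈ 0.4545, P(species Z) ≈ 0.2273
After 'absent': normaliser = 0.7·0.3182 + 0.75·0.4545 + 0.5·0.2273; P(species X) ≈ 0.3289, P(species Y) ≈ 0.5034, P(species Z) ≈ 0.1678
After 'absent': normaliser = 0.7·0.3289 + 0.75·0.5034 + 0.5·0.1678; P(species X) ≈ 0.3328, P(species Y) ≈ 0.5459, P(species Z) ≈ 0.1213
After 'absent': normaliser = 0.7·0.3328 + 0.75·0.5459 + 0.5·0.1213; P(species X) ≈ 0.3314, P(species Y) ≈ 0.5823, P(species Z) ≈ 0.0863

0.3314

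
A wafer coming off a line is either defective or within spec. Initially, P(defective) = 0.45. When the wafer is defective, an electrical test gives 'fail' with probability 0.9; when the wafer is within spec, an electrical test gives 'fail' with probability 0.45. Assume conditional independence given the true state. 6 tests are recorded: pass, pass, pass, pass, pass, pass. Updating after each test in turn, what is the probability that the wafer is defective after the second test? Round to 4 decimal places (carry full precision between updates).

After 'pass': P(defective) = 0.1·0.4500 / (0.1·0.4500 + 0.55·0.5500) ≈ 0.1295
After 'pass': P(defective) = 0.1·0.1295 / (0.1·0.1295 + 0.55·0.8705) ≈ 0.0263

0.0263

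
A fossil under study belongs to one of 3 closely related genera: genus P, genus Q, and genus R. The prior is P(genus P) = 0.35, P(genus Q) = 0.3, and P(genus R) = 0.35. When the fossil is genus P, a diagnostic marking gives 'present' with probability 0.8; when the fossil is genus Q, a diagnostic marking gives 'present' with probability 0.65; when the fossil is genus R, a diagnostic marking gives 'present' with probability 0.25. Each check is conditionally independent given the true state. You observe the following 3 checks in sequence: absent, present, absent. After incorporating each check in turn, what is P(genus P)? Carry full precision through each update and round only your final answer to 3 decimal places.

0.133

Apply Bayes' rule sequentially, carrying P(genus P) forward.
After 'absent': normaliser = 0.2·0.3500 + 0.35·0.3000 + 0.75·0.3500; P(genus P) ≈ 0.1600, P(genus Q) ≈ 0.2400, P(genus R) ≈ 0.6000
After 'present': normaliser = 0.8·0.1600 + 0.65·0.2400 + 0.25·0.6000; P(genus P) ≈ 0.2949, P(genus Q) ≈ 0.3594, P(genus R) ≈ 0.3456
After 'absent': normaliser = 0.2·0.2949 + 0.35·0.3594 + 0.75·0.3456; P(genus P) ≈ 0.1328, P(genus Q) ≈ 0.2833, P(genus R) ≈ 0.5838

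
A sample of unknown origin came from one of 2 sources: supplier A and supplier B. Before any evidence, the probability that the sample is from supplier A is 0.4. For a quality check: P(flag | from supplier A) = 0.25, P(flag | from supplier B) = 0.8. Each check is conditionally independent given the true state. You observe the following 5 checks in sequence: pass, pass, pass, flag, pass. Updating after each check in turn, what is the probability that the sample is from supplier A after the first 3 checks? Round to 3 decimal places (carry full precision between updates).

0.972

After 'pass': P(supplier A) = 0.75·0.4000 / (0.75·0.4000 + 0.2·0.6000) ≈ 0.7143
After 'pass': P(supplier A) = 0.75·0.7143 / (0.75·0.7143 + 0.2·0.2857) ≈ 0.9036
After 'pass': P(supplier A) = 0.75·0.9036 / (0.75·0.9036 + 0.2·0.0964) ≈ 0.9723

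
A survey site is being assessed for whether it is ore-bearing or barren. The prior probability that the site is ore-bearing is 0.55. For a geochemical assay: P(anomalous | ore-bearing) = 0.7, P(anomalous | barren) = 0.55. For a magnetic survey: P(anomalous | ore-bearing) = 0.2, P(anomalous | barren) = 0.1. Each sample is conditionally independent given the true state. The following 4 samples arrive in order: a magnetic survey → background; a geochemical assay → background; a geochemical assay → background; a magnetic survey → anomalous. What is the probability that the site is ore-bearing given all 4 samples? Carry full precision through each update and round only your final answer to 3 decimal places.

0.491

After a magnetic survey='background': P(ore) = 0.8·0.5500 / (0.8·0.5500 + 0.9·0.4500) ≈ 0.5207
After a geochemical assay='background': P(ore) = 0.3·0.5207 / (0.3·0.5207 + 0.45·0.4793) ≈ 0.4200
After a geochemical assay='background': P(ore) = 0.3·0.4200 / (0.3·0.4200 + 0.45·0.5800) ≈ 0.3256
After a magnetic survey='anomalous': P(ore) = 0.2·0.3256 / (0.2·0.3256 + 0.1·0.6744) ≈ 0.4913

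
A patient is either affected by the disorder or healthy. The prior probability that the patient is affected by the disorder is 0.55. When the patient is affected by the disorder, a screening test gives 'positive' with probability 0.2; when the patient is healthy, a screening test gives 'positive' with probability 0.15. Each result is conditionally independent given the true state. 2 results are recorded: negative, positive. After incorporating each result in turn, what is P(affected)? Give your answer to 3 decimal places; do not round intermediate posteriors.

0.605

Each posterior becomes the prior for the next update.
After 'negative': P(affected) = 0.8·0.5500 / (0.8·0.5500 + 0.85·0.4500) ≈ 0.5350
After 'positive': P(affected) = 0.2·0.5350 / (0.2·0.5350 + 0.15·0.4650) ≈ 0.6053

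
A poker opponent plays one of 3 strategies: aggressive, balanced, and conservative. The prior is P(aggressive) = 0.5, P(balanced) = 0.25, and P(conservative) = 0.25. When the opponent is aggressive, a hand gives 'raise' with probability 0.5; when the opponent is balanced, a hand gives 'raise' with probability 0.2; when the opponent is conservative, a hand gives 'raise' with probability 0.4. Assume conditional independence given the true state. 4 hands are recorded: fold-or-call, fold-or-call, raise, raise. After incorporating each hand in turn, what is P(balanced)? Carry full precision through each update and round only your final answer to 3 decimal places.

0.123

After 'fold-or-call': normaliser = 0.5·0.5000 + 0.8·0.2500 + 0.6·0.2500; P(aggressive) ≈ 0.4167, P(balanced) ≈ 0.3333, P(conservative) ≈ 0.2500
After 'fold-or-call': normaliser = 0.5·0.4167 + 0.8·0.3333 + 0.6·0.2500; P(aggressive) ≈ 0.3333, P(balanced) ≈ 0.4267, P(conservative) ≈ 0.2400
After 'raise': normaliser = 0.5·0.3333 + 0.2·0.4267 + 0.4·0.2400; P(aggressive) ≈ 0.4789, P(balanced) ≈ 0.2452, P(conservative) ≈ 0.2759
After 'raise': normaliser = 0.5·0.4789 + 0.2·0.2452 + 0.4·0.2759; P(aggressive) ≈ 0.6004, P(balanced) ≈ 0.1230, P(conservative) ≈ 0.2767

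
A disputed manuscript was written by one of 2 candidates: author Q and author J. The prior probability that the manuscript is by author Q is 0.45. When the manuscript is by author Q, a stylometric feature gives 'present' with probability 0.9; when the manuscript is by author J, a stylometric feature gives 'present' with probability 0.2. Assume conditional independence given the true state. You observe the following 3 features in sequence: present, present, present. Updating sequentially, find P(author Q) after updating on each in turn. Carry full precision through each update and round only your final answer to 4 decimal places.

0.9868

After 'present': P(author Q) = 0.9·0.4500 / (0.9·0.4500 + 0.2·0.5500) ≈ 0.7864
After 'present': P(author Q) = 0.9·0.7864 / (0.9·0.7864 + 0.2·0.2136) ≈ 0.9431
After 'present': P(author Q) = 0.9·0.9431 / (0.9·0.9431 + 0.2·0.0569) ≈ 0.9868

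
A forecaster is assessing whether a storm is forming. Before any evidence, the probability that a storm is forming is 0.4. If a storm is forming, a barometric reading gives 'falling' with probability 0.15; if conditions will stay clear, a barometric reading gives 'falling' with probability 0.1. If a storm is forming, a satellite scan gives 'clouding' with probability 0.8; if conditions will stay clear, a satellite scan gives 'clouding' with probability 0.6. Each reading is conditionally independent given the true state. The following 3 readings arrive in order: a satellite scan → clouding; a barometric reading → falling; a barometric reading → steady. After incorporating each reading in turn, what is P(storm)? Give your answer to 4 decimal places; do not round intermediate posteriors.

0.5574

After a satellite scan='clouding': P(storm) = 0.8·0.4000 / (0.8·0.4000 + 0.6·0.6000) ≈ 0.4706
After a barometric reading='falling': P(storm) = 0.15·0.4706 / (0.15·0.4706 + 0.1·0.5294) ≈ 0.5714
After a barometric reading='steady': P(storm) = 0.85·0.5714 / (0.85·0.5714 + 0.9·0.4286) ≈ 0.5574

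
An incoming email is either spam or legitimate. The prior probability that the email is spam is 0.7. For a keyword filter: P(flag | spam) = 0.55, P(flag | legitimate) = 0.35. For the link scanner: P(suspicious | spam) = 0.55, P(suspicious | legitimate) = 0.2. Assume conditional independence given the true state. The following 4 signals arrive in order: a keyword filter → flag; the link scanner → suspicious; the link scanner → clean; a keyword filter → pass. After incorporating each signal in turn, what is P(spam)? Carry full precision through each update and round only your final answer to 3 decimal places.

0.797

After a keyword filter='flag': P(spam) = 0.55·0.7000 / (0.55·0.7000 + 0.35·0.3000) ≈ 0.7857
After the link scanner='suspicious': P(spam) = 0.55·0.7857 / (0.55·0.7857 + 0.2·0.2143) ≈ 0.9098
After the link scanner='clean': P(spam) = 0.45·0.9098 / (0.45·0.9098 + 0.8·0.0902) ≈ 0.8501
After a keyword filter='pass': P(spam) = 0.45·0.8501 / (0.45·0.8501 + 0.65·0.1499) ≈ 0.7970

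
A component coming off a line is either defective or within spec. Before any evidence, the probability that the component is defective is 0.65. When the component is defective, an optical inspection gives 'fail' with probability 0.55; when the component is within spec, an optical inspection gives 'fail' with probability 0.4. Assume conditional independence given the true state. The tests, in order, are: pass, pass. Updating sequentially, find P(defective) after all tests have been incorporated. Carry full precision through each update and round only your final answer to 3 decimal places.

0.511

After 'pass': P(defective) = 0.45·0.6500 / (0.45·0.6500 + 0.6·0.3500) ≈ 0.5821
After 'pass': P(defective) = 0.45·0.5821 / (0.45·0.5821 + 0.6·0.4179) ≈ 0.5109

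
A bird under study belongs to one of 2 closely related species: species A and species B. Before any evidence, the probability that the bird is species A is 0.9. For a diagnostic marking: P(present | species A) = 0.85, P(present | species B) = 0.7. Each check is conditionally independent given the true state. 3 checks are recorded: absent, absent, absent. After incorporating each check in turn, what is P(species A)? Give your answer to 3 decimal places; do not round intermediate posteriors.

0.529

After 'absent': P(species A) = 0.15·0.9000 / (0.15·0.9000 + 0.3·0.1000) ≈ 0.8182
After 'absent': P(species A) = 0.15·0.8182 / (0.15·0.8182 + 0.3·0.1818) ≈ 0.6923
After 'absent': P(species A) = 0.15·0.6923 / (0.15·0.6923 + 0.3·0.3077) ≈ 0.5294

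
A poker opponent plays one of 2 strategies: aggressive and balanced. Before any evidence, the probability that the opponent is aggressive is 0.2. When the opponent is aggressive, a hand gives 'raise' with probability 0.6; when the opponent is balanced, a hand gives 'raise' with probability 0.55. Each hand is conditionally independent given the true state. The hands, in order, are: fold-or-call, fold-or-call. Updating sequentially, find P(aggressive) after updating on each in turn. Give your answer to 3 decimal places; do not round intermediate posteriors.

0.165

Each posterior becomes the prior for the next update.
After 'fold-or-call': P(aggressive) = 0.4·0.2000 / (0.4·0.2000 + 0.45·0.8000) ≈ 0.1818
After 'fold-or-call': P(aggressive) = 0.4·0.1818 / (0.4·0.1818 + 0.45·0.8182) ≈ 0.1649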